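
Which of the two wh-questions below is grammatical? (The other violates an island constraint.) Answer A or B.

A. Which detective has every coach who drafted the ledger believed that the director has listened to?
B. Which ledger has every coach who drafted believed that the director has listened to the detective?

In B, the wh-phrase is extracted from inside a complex-NP island (relative clause) (introduced by "who"), which blocks movement.
In A, the extraction path crosses only that-complement boundaries, which are transparent.
So A is grammatical.

A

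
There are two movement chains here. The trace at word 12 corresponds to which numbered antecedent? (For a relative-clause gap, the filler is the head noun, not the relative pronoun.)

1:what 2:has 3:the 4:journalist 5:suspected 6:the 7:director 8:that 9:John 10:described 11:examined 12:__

The marked gap is the direct object of "examined".
Its filler is the fronted wh-phrase "what", at word 1.
(The other dependency links word 7 to a gap after word 10.)

1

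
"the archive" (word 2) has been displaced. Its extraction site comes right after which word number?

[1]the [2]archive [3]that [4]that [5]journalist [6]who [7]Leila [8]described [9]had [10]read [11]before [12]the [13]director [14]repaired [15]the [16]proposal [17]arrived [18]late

The displaced element is "the archive" (word 2).
It functions as the direct object of "read", so the gap sits immediately after word 10 ("read").
Base order: That journalist who Leila described had read the archive before the director repaired the proposal.

10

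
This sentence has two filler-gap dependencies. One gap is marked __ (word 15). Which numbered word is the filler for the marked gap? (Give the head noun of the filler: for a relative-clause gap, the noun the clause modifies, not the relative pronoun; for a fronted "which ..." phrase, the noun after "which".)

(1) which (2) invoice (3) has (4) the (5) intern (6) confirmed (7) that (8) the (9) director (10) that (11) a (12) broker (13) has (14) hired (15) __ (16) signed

The marked gap is inside the relative clause, the direct object of "hired".
Its filler is the head noun "director" (via "that"), at word 9.
(The other dependency links word 2 to a gap after word 16.)

9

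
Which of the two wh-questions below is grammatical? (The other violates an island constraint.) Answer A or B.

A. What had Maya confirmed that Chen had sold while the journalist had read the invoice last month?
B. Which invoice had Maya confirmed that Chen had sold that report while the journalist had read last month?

In B, the wh-phrase is extracted from inside an adjunct island (introduced by "while"), which blocks movement.
In A, the extraction path crosses only that-complement boundaries, which are transparent.
So A is grammatical.

A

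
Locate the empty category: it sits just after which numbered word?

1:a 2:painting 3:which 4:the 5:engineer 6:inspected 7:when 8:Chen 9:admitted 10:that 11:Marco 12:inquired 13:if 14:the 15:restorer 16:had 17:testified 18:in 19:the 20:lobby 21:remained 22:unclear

The displaced element is "a painting" (word 2).
It functions as the direct object of "inspected", so the gap sits immediately after word 6 ("inspected").
Base order: The engineer inspected a painting when Chen admitted that Marco inquired if the restorer had testified in the lobby.

6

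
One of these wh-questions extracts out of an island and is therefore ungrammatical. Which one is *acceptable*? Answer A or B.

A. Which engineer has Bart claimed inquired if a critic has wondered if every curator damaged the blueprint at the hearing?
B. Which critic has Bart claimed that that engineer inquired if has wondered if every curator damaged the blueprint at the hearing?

A

In B, the wh-phrase is extracted from inside a wh-island (introduced by "if"), which blocks movement.
In A, the extraction path crosses only that-complement boundaries, which are transparent.
So A is grammatical.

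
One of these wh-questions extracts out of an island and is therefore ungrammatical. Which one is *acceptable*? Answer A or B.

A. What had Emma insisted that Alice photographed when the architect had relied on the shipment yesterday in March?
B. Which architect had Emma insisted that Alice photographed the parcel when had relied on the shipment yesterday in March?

In B, the wh-phrase is extracted from inside an adjunct island (introduced by "when"), which blocks movement.
In A, the extraction path crosses only that-complement boundaries, which are transparent.
So A is grammatical.

A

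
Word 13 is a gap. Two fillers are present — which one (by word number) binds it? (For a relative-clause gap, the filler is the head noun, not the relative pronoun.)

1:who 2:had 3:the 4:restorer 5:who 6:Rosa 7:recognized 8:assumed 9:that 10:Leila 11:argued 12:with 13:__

The marked gap is the object of the preposition "with" of "argued".
Its filler is the fronted wh-phrase "who", at word 1.
(The other dependency links word 4 to a gap after word 7.)

1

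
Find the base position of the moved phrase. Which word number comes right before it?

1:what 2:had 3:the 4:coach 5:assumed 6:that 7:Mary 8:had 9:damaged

9

The displaced element is "what" (word 1).
It is linked across 1 clause boundary (that).
It functions as the direct object of "damaged", so the gap sits immediately after word 9 ("damaged").
Base order: The coach had assumed that Mary had damaged what.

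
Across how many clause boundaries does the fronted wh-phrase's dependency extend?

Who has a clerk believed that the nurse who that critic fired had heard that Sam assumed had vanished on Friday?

3

"who" is extracted from the subject of "vanished".
Boundaries crossed, outermost first: [that], [that], [Ø] — 3 in total.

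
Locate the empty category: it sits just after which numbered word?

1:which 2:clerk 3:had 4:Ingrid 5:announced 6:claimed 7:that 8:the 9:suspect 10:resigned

The displaced element is "which clerk" (word 2).
It is linked across 1 clause boundary (Ø).
It functions as the subject of "claimed", so the gap sits immediately after word 5 ("announced").
Base order: Ingrid had announced which clerk claimed that the suspect resigned.

5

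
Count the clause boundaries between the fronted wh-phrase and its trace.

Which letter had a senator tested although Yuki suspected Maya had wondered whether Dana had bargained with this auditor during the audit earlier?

0

"which letter" originates inside the matrix clause — no clause boundary is crossed.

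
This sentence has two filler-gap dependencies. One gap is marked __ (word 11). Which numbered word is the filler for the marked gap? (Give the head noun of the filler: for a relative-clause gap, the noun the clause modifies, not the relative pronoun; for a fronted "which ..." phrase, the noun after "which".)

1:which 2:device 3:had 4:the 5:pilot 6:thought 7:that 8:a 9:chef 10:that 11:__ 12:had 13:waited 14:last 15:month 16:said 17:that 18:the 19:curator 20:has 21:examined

The marked gap is inside the relative clause, the subject of "waited".
Its filler is the head noun "chef" (via "that"), at word 9.
(The other dependency links word 2 to a gap after word 21.)

9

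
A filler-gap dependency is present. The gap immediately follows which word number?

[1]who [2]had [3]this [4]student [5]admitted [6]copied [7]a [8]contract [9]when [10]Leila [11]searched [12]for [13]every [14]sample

The displaced element is "who" (word 1).
It is linked across 1 clause boundary (Ø).
It functions as the subject of "copied", so the gap sits immediately after word 5 ("admitted").
Base order: This student had admitted that who copied a contract when Leila searched for every sample.

5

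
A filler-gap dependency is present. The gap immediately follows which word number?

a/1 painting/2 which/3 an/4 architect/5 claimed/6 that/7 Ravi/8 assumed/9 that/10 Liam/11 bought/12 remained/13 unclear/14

12

The displaced element is "a painting" (word 2).
It is linked across 2 clause boundaries (that → that).
It functions as the direct object of "bought", so the gap sits immediately after word 12 ("bought").
Base order: An architect claimed that Ravi assumed that Liam bought a painting.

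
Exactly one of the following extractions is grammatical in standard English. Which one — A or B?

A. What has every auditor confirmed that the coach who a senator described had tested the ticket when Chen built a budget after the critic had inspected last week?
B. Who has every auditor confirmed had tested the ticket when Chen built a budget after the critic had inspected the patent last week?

In A, the wh-phrase is extracted from inside an adjunct island (introduced by "when"), which blocks movement.
In B, the extraction path crosses only that-complement boundaries, which are transparent.
So B is grammatical.

B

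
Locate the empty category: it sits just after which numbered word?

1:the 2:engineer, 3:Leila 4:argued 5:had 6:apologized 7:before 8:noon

The displaced element is "the engineer" (word 2).
It is linked across 1 clause boundary (Ø).
It functions as the subject of "apologized", so the gap sits immediately after word 4 ("argued").
Base order: Leila argued that the engineer had apologized before noon.

4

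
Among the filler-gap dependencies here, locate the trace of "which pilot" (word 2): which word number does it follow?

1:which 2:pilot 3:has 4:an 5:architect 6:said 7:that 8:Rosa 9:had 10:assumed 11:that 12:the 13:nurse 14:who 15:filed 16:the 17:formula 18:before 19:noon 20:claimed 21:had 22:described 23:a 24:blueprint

20

The displaced element is "which pilot" (word 2).
It is linked across 3 clause boundaries (that → that → Ø).
It functions as the subject of "described", so the gap sits immediately after word 20 ("claimed").
Base order: An architect has said that Rosa had assumed that the nurse who filed the formula before noon claimed that which pilot had described a blueprint.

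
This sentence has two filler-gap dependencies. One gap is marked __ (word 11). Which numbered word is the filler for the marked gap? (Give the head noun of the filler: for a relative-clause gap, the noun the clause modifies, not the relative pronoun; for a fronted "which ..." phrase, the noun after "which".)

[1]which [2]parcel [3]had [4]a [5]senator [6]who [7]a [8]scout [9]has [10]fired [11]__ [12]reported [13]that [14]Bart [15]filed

The marked gap is inside the relative clause, the direct object of "fired".
Its filler is the head noun "senator" (via "who"), at word 5.
(The other dependency links word 2 to a gap after word 15.)

5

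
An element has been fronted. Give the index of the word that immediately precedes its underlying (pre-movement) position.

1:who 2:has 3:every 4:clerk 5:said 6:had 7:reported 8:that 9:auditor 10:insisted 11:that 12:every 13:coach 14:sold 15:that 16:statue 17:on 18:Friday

5

The displaced element is "who" (word 1).
It is linked across 1 clause boundary (Ø).
It functions as the subject of "reported", so the gap sits immediately after word 5 ("said").
Base order: Every clerk has said that who had reported that auditor insisted that every coach sold that statue on Friday.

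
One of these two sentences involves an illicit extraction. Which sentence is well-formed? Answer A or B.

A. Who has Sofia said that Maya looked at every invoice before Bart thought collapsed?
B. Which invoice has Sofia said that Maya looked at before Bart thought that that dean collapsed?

B

In A, the wh-phrase is extracted from inside an adjunct island (introduced by "before"), which blocks movement.
In B, the extraction path crosses only that-complement boundaries, which are transparent.
So B is grammatical.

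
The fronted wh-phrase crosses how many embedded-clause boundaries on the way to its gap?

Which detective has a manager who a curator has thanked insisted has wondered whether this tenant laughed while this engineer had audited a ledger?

"which detective" is extracted from the subject of "wondered".
Boundaries crossed, outermost first: [Ø] — 1 in total.

1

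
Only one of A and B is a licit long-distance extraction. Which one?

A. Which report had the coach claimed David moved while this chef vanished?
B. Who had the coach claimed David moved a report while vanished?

In B, the wh-phrase is extracted from inside an adjunct island (introduced by "while"), which blocks movement.
In A, the extraction path crosses only that-complement boundaries, which are transparent.
So A is grammatical.

A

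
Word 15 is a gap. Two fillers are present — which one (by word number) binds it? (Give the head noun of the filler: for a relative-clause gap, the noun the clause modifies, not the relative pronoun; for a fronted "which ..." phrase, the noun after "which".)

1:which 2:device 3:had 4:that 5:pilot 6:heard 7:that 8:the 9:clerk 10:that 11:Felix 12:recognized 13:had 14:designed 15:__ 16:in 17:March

2

The marked gap is the direct object of "designed".
Its filler is the fronted wh-phrase "which device", at word 2.
(The other dependency links word 9 to a gap after word 12.)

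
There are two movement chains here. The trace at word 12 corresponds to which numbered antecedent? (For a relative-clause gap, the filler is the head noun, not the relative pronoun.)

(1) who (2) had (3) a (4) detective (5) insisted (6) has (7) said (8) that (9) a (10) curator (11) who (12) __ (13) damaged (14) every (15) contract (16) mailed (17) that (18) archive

The marked gap is inside the relative clause, the subject of "damaged".
Its filler is the head noun "curator" (via "who"), at word 10.
(The other dependency links word 1 to a gap after word 5.)

10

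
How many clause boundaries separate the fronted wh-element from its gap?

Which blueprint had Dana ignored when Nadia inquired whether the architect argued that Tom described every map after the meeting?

0

"which blueprint" originates inside the matrix clause — no clause boundary is crossed.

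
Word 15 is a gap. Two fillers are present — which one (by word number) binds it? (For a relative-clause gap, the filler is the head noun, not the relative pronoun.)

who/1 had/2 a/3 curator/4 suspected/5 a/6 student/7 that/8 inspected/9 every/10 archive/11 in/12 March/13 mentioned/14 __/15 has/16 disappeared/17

The marked gap is the subject of "disappeared".
Its filler is the fronted wh-phrase "who", at word 1.
(The other dependency links word 7 to a gap after word 8.)

1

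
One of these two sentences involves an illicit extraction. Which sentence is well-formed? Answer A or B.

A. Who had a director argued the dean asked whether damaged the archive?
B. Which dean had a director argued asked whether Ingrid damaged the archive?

In A, the wh-phrase is extracted from inside a wh-island (introduced by "whether"), which blocks movement.
In B, the extraction path crosses only that-complement boundaries, which are transparent.
So B is grammatical.

B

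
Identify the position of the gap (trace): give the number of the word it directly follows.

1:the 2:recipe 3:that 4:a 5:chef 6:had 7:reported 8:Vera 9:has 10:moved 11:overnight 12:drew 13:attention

The displaced element is "the recipe" (word 2).
It is linked across 1 clause boundary (Ø).
It functions as the direct object of "moved", so the gap sits immediately after word 10 ("moved").
Base order: A chef had reported Vera has moved the recipe overnight.

10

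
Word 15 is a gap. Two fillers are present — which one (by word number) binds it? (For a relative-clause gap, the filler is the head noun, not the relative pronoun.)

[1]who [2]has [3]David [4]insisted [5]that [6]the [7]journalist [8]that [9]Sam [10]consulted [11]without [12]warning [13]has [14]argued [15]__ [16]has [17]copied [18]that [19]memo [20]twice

The marked gap is the subject of "copied".
Its filler is the fronted wh-phrase "who", at word 1.
(The other dependency links word 7 to a gap after word 10.)

1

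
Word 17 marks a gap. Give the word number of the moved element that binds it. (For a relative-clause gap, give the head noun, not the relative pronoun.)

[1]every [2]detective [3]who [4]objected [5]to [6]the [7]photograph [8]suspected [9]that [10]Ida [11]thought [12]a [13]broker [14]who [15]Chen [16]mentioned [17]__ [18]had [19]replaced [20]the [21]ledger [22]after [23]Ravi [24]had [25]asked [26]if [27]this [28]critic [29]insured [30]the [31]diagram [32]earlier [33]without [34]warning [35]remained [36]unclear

The gap at 17 is the subject of "replaced", inside a relative clause.
The relative pronoun is "who" (word 14); it is bound by the head noun immediately before it.
Its filler is the head noun "broker", at word 13.

13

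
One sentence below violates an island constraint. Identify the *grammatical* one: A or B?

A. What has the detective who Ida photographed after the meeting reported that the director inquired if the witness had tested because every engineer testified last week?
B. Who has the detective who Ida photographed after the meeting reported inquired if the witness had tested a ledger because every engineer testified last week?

In A, the wh-phrase is extracted from inside a wh-island (introduced by "if"), which blocks movement.
In B, the extraction path crosses only that-complement boundaries, which are transparent.
So B is grammatical.

B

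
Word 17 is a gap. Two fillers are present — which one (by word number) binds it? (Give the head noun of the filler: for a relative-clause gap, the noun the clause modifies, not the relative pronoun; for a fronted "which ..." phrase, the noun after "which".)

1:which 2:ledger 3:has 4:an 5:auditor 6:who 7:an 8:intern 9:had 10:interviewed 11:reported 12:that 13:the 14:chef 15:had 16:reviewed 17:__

2

The marked gap is the direct object of "reviewed".
Its filler is the fronted wh-phrase "which ledger", at word 2.
(The other dependency links word 5 to a gap after word 10.)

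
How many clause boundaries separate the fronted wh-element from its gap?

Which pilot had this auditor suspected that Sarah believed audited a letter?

"which pilot" is extracted from the subject of "audited".
Boundaries crossed, outermost first: [that], [Ø] — 2 in total.

2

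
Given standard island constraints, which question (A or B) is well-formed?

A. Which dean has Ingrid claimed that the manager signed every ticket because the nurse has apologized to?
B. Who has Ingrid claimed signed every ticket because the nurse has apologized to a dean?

In A, the wh-phrase is extracted from inside an adjunct island (introduced by "because"), which blocks movement.
In B, the extraction path crosses only that-complement boundaries, which are transparent.
So B is grammatical.

B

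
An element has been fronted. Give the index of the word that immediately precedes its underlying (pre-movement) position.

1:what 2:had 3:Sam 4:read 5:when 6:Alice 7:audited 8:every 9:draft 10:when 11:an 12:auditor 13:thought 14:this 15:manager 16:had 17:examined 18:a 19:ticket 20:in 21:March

4

The displaced element is "what" (word 1).
It functions as the direct object of "read", so the gap sits immediately after word 4 ("read").
Base order: Sam had read what when Alice audited every draft when an auditor thought this manager had examined a ticket in March.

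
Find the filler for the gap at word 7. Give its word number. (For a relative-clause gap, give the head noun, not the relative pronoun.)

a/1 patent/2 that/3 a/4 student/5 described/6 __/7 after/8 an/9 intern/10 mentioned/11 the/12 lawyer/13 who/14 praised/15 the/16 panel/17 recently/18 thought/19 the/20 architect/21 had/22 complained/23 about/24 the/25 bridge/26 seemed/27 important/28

The gap at 7 is the object of "described", inside a relative clause.
The relative pronoun is "that" (word 3); it is bound by the head noun immediately before it.
Its filler is the head noun "patent", at word 2.

2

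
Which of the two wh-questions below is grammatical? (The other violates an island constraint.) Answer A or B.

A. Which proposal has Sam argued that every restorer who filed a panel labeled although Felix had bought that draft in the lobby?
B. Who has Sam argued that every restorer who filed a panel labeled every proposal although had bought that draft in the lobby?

A

In B, the wh-phrase is extracted from inside an adjunct island (introduced by "although"), which blocks movement.
In A, the extraction path crosses only that-complement boundaries, which are transparent.
So A is grammatical.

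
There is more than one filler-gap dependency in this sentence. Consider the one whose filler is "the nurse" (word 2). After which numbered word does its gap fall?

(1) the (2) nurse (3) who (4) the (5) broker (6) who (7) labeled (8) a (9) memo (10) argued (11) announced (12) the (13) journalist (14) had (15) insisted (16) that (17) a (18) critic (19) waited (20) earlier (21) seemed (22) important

10

The displaced element is "the nurse" (word 2).
It is linked across 1 clause boundary (Ø).
It functions as the subject of "announced", so the gap sits immediately after word 10 ("argued").
Base order: The broker who labeled a memo argued that the nurse announced the journalist had insisted that a critic waited earlier.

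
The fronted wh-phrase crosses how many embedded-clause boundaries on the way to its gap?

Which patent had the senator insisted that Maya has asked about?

"which patent" is extracted from the PP object of "asked".
Boundaries crossed, outermost first: [that] — 1 in total.

1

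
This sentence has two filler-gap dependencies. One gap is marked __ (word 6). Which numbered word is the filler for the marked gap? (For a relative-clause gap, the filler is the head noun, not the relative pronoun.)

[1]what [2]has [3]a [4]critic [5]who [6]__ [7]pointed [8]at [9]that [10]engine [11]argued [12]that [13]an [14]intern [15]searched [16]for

The marked gap is inside the relative clause, the subject of "pointed".
Its filler is the head noun "critic" (via "who"), at word 4.
(The other dependency links word 1 to a gap after word 16.)

4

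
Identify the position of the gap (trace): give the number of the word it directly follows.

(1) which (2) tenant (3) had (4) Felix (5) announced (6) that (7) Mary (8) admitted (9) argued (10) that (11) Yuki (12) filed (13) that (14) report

The displaced element is "which tenant" (word 2).
It is linked across 2 clause boundaries (that → Ø).
It functions as the subject of "argued", so the gap sits immediately after word 8 ("admitted").
Base order: Felix had announced that Mary admitted that which tenant argued that Yuki filed that report.

8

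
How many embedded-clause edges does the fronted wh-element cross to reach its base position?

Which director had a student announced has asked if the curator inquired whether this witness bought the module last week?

"which director" is extracted from the subject of "asked".
Boundaries crossed, outermost first: [Ø] — 1 in total.

1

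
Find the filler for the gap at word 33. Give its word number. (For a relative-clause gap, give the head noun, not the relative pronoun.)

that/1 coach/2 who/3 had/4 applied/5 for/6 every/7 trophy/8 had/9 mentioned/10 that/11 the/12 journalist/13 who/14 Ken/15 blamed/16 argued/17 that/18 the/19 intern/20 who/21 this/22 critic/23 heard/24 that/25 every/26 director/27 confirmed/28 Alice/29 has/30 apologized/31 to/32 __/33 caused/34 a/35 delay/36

20

The gap at 33 is the prepositional object of "apologized", inside a relative clause.
The relative pronoun is "who" (word 21); it is bound by the head noun immediately before it.
Its filler is the head noun "intern", at word 20.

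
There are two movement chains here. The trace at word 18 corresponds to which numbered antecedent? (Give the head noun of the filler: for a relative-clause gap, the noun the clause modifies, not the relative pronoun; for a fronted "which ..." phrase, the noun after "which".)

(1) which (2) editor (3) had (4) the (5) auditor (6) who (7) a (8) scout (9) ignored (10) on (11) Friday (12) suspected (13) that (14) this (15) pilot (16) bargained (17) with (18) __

2

The marked gap is the object of the preposition "with" of "bargained".
Its filler is the fronted wh-phrase "which editor", at word 2.
(The other dependency links word 5 to a gap after word 9.)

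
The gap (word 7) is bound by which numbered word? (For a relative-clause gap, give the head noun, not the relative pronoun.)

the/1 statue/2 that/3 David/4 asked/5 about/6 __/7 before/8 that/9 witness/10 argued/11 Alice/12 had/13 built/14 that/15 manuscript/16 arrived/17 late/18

2

The gap at 7 is the prepositional object of "asked", inside a relative clause.
The relative pronoun is "that" (word 3); it is bound by the head noun immediately before it.
Its filler is the head noun "statue", at word 2.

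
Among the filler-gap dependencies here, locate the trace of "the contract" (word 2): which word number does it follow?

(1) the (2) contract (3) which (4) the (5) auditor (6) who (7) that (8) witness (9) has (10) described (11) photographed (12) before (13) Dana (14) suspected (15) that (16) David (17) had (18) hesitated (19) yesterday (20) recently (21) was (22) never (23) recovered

11

The displaced element is "the contract" (word 2).
It functions as the direct object of "photographed", so the gap sits immediately after word 11 ("photographed").
Base order: The auditor who that witness has described photographed the contract before Dana suspected that David had hesitated yesterday recently.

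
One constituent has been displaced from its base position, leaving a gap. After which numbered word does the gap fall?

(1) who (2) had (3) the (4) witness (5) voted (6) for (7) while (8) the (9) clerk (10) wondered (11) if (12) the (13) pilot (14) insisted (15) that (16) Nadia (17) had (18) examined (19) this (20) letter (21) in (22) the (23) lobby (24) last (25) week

6

The displaced element is "who" (word 1).
It functions as the object of the preposition "for" of "voted", so the gap sits immediately after word 6 ("for").
Base order: The witness had voted for who while the clerk wondered if the pilot insisted that Nadia had examined this letter in the lobby last week.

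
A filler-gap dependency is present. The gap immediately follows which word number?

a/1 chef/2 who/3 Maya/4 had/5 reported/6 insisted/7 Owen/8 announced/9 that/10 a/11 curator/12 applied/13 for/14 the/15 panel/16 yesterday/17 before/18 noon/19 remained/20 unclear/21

The displaced element is "a chef" (word 2).
It is linked across 1 clause boundary (Ø).
It functions as the subject of "insisted", so the gap sits immediately after word 6 ("reported").
Base order: Maya had reported that a chef insisted Owen announced that a curator applied for the panel yesterday before noon.

6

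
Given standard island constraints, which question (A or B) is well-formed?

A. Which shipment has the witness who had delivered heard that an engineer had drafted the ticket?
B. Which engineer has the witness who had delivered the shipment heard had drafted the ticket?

In A, the wh-phrase is extracted from inside a complex-NP island (relative clause) (introduced by "who"), which blocks movement.
In B, the extraction path crosses only that-complement boundaries, which are transparent.
So B is grammatical.

B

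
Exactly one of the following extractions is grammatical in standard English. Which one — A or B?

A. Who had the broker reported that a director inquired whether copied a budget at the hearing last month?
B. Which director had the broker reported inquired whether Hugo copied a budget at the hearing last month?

In A, the wh-phrase is extracted from inside a wh-island (introduced by "whether"), which blocks movement.
In B, the extraction path crosses only that-complement boundaries, which are transparent.
So B is grammatical.

B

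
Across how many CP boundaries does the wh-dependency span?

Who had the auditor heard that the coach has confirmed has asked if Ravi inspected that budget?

2

"who" is extracted from the subject of "asked".
Boundaries crossed, outermost first: [that], [Ø] — 2 in total.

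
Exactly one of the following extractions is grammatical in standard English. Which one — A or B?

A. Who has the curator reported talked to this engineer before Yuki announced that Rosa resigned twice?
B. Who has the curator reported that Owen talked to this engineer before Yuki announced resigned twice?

In B, the wh-phrase is extracted from inside an adjunct island (introduced by "before"), which blocks movement.
In A, the extraction path crosses only that-complement boundaries, which are transparent.
So A is grammatical.

A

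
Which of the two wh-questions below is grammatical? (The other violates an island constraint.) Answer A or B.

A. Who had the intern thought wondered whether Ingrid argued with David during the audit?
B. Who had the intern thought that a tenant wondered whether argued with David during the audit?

In B, the wh-phrase is extracted from inside a wh-island (introduced by "whether"), which blocks movement.
In A, the extraction path crosses only that-complement boundaries, which are transparent.
So A is grammatical.

A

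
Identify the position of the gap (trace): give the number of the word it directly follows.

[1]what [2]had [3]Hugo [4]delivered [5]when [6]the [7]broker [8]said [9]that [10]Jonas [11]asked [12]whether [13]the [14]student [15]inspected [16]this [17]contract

4

The displaced element is "what" (word 1).
It functions as the direct object of "delivered", so the gap sits immediately after word 4 ("delivered").
Base order: Hugo had delivered what when the broker said that Jonas asked whether the student inspected this contract.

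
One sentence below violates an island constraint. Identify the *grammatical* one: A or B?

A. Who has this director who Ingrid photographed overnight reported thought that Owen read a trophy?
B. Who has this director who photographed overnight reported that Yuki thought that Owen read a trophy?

A

In B, the wh-phrase is extracted from inside a complex-NP island (relative clause) (introduced by "who"), which blocks movement.
In A, the extraction path crosses only that-complement boundaries, which are transparent.
So A is grammatical.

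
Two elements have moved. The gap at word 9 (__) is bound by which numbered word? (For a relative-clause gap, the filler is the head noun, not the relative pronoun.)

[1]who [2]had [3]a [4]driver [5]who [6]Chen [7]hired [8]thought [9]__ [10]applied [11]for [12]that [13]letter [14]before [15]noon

The marked gap is the subject of "applied".
Its filler is the fronted wh-phrase "who", at word 1.
(The other dependency links word 4 to a gap after word 7.)

1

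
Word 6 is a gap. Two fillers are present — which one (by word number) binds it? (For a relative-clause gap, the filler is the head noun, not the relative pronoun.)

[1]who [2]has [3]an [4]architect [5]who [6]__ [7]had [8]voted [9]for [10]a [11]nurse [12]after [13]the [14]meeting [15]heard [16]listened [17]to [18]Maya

The marked gap is inside the relative clause, the subject of "voted".
Its filler is the head noun "architect" (via "who"), at word 4.
(The other dependency links word 1 to a gap after word 15.)

4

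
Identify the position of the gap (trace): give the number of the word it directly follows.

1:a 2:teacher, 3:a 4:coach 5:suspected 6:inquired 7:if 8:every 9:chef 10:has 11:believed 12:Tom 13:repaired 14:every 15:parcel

The displaced element is "a teacher" (word 2).
It is linked across 1 clause boundary (Ø).
It functions as the subject of "inquired", so the gap sits immediately after word 5 ("suspected").
Base order: A coach suspected that a teacher inquired if every chef has believed Tom repaired every parcel.

5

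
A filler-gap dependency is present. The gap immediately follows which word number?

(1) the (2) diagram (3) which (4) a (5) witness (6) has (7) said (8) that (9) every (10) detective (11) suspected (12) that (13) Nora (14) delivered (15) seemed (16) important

The displaced element is "the diagram" (word 2).
It is linked across 2 clause boundaries (that → that).
It functions as the direct object of "delivered", so the gap sits immediately after word 14 ("delivered").
Base order: A witness has said that every detective suspected that Nora delivered the diagram.

14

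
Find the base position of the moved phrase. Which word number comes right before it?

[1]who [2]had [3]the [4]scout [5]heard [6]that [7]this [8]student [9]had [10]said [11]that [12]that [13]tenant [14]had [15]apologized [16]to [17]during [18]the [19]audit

The displaced element is "who" (word 1).
It is linked across 2 clause boundaries (that → that).
It functions as the object of the preposition "to" of "apologized", so the gap sits immediately after word 16 ("to").
Base order: The scout had heard that this student had said that that tenant had apologized to who during the audit.

16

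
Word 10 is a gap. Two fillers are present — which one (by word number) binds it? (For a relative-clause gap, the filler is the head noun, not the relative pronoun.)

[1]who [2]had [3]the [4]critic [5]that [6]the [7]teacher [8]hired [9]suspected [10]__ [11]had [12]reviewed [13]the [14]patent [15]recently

The marked gap is the subject of "reviewed".
Its filler is the fronted wh-phrase "who", at word 1.
(The other dependency links word 4 to a gap after word 8.)

1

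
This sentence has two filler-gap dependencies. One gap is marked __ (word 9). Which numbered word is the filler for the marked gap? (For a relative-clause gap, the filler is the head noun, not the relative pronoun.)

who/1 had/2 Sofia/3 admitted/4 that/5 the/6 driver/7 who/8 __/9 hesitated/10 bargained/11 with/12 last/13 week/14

The marked gap is inside the relative clause, the subject of "hesitated".
Its filler is the head noun "driver" (via "who"), at word 7.
(The other dependency links word 1 to a gap after word 12.)

7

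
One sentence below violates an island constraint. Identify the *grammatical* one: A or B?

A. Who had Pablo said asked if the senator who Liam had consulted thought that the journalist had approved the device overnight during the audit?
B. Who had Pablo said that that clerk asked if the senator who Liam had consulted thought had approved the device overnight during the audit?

In B, the wh-phrase is extracted from inside a wh-island (introduced by "if"), which blocks movement.
In A, the extraction path crosses only that-complement boundaries, which are transparent.
So A is grammatical.

A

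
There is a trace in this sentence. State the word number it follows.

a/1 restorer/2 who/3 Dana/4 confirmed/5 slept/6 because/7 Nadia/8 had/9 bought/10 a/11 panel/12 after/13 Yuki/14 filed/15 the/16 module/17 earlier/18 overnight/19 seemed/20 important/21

The displaced element is "a restorer" (word 2).
It is linked across 1 clause boundary (Ø).
It functions as the subject of "slept", so the gap sits immediately after word 5 ("confirmed").
Base order: Dana confirmed that a restorer slept because Nadia had bought a panel after Yuki filed the module earlier overnight.

5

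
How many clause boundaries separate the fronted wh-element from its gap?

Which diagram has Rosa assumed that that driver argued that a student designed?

"which diagram" is extracted from the object of "designed".
Boundaries crossed, outermost first: [that], [that] — 2 in total.

2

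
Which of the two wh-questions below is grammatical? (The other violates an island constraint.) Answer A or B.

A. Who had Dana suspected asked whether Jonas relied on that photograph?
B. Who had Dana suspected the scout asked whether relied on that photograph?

In B, the wh-phrase is extracted from inside a wh-island (introduced by "whether"), which blocks movement.
In A, the extraction path crosses only that-complement boundaries, which are transparent.
So A is grammatical.

A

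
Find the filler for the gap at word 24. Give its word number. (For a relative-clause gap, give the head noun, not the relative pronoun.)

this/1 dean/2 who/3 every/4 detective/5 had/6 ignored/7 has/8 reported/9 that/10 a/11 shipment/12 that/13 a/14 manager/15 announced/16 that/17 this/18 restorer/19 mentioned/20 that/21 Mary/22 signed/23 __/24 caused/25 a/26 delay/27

The gap at 24 is the object of "signed", inside a relative clause.
The relative pronoun is "that" (word 13); it is bound by the head noun immediately before it.
Its filler is the head noun "shipment", at word 12.

12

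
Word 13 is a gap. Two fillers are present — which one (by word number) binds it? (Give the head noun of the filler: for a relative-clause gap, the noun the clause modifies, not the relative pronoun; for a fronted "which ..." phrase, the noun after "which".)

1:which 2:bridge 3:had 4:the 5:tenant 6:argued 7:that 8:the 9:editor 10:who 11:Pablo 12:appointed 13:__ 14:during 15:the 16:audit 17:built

9

The marked gap is inside the relative clause, the direct object of "appointed".
Its filler is the head noun "editor" (via "who"), at word 9.
(The other dependency links word 2 to a gap after word 17.)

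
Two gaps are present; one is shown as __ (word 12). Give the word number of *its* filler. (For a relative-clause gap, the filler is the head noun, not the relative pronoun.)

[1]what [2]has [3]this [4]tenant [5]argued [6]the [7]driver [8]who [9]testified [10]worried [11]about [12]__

1

The marked gap is the object of the preposition "about" of "worried".
Its filler is the fronted wh-phrase "what", at word 1.
(The other dependency links word 7 to a gap after word 8.)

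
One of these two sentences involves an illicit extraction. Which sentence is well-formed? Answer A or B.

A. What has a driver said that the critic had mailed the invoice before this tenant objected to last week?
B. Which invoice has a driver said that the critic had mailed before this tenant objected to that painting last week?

B

In A, the wh-phrase is extracted from inside an adjunct island (introduced by "before"), which blocks movement.
In B, the extraction path crosses only that-complement boundaries, which are transparent.
So B is grammatical.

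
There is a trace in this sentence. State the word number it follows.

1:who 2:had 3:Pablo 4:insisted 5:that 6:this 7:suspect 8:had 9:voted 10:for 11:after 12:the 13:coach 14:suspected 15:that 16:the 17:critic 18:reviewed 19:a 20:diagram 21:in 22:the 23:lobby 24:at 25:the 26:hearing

The displaced element is "who" (word 1).
It is linked across 1 clause boundary (that).
It functions as the object of the preposition "for" of "voted", so the gap sits immediately after word 10 ("for").
Base order: Pablo had insisted that this suspect had voted for who after the coach suspected that the critic reviewed a diagram in the lobby at the hearing.

10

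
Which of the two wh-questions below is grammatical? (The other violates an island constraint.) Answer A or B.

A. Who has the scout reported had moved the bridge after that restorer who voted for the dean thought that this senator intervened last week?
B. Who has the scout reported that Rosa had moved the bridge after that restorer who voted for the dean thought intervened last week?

A

In B, the wh-phrase is extracted from inside an adjunct island (introduced by "after"), which blocks movement.
In A, the extraction path crosses only that-complement boundaries, which are transparent.
So A is grammatical.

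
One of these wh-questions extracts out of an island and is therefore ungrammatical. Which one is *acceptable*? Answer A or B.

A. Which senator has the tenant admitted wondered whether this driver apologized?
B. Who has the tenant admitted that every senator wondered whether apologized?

A

In B, the wh-phrase is extracted from inside a wh-island (introduced by "whether"), which blocks movement.
In A, the extraction path crosses only that-complement boundaries, which are transparent.
So A is grammatical.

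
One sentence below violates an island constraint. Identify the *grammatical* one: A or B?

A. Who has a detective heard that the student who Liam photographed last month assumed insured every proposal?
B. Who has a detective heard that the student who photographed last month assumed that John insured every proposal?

In B, the wh-phrase is extracted from inside a complex-NP island (relative clause) (introduced by "who"), which blocks movement.
In A, the extraction path crosses only that-complement boundaries, which are transparent.
So A is grammatical.

A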